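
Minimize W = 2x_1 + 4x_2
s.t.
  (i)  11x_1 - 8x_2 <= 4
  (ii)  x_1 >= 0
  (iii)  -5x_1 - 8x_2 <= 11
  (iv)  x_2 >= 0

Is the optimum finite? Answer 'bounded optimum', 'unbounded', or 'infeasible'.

bounded optimum

Corner points and W = 2x_1 + 4x_2:
  (4/11, 0) → W = 8/11
  (0, 0) → W = 0
The feasible region has finitely many vertices and no improving ray; the minimum is 0 at (0, 0).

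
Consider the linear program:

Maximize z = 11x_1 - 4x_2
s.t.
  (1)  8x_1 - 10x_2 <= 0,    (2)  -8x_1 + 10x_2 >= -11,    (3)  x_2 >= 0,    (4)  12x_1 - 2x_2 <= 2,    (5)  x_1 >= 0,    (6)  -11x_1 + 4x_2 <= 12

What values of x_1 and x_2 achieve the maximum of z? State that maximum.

x_1 = 5/26, x_2 = 2/13, maximum z = 3/2

Corner points and z = 11x_1 - 4x_2:
  (0, 0) → z = 0
  (5/26, 2/13) → z = 3/2
  (16/13, 83/13) → z = -12
  (0, 3) → z = -12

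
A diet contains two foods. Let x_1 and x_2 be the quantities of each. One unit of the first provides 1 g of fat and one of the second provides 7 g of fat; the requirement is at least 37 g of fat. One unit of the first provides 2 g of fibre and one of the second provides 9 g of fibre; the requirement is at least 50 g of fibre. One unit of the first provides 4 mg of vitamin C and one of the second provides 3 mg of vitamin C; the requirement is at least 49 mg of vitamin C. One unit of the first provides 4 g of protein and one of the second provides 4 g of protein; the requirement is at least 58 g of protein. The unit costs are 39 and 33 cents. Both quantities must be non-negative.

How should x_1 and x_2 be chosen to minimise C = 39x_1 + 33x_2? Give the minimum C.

Corner points and C = 39x_1 + 33x_2:
  (0, 49/3) → C = 539
  (37, 0) → C = 1443
  (43/4, 15/4) → C = 543
  (11/2, 9) → C = 1023/2
The feasible region is unbounded (it extends along (0, 1), (1, 0)), but C strictly increases along every unbounded feasible direction, so there is no improving ray and the minimum is attained at a vertex.

x_1 = 11/2, x_2 = 9, minimum C = 1023/2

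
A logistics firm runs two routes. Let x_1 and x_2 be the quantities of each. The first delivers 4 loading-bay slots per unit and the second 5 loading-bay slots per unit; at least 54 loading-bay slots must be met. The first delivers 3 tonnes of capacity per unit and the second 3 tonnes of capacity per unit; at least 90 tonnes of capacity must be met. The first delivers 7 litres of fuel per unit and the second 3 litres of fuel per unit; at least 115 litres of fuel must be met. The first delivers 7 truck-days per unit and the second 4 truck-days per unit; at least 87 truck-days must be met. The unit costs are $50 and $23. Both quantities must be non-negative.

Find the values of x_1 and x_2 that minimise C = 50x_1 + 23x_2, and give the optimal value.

x_1 = 25/4, x_2 = 95/4, minimum C = 3435/4

The feasible region is unbounded (it extends along (0, 1), (1, 0)), but C strictly increases along every unbounded feasible direction, so there is no improving ray and the minimum is attained at a vertex.

The binding constraints are 3x_1 + 3x_2 = 90 and 7x_1 + 3x_2 = 115.
Solving simultaneously gives x_1 = 25/4, x_2 = 95/4.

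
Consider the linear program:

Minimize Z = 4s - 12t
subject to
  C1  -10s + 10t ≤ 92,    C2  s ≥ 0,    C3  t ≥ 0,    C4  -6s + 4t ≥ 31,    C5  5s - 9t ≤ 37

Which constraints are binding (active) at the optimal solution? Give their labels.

C1 and C4

Extreme points and Z = 4s - 12t:
  (0, 46/5) → Z = -552/5
  (29/10, 121/10) → Z = -668/5
  (0, 31/4) → Z = -93

The minimum is at (29/10, 121/10). Substituting into each constraint, equality holds for C1 and C4; the remaining constraints have slack.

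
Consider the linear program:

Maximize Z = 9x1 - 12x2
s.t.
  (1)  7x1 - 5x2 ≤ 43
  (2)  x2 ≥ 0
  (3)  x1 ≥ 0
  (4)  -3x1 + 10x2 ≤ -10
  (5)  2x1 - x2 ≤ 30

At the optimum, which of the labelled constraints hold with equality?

Vertices and Z = 9x1 - 12x2:
  (43/7, 0) → Z = 387/7
  (76/11, 59/55) → Z = 2712/55
  (10/3, 0) → Z = 30

The maximum is at (43/7, 0). Substituting into each constraint, equality holds for (1) and (2); the remaining constraints have slack.

(1) and (2)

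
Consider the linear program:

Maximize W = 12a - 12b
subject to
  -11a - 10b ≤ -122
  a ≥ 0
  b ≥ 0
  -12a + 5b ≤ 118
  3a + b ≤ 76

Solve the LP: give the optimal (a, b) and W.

Feasible corners and W = 12a - 12b:
  (0, 61/5) → W = -732/5
  (122/11, 0) → W = 1464/11
  (0, 118/5) → W = -1416/5
  (76/3, 0) → W = 304
  (262/27, 422/9) → W = -4016/9

The binding constraints are b = 0 and 3a + b = 76.
Solving simultaneously gives a = 76/3, b = 0.

a = 76/3, b = 0, maximum W = 304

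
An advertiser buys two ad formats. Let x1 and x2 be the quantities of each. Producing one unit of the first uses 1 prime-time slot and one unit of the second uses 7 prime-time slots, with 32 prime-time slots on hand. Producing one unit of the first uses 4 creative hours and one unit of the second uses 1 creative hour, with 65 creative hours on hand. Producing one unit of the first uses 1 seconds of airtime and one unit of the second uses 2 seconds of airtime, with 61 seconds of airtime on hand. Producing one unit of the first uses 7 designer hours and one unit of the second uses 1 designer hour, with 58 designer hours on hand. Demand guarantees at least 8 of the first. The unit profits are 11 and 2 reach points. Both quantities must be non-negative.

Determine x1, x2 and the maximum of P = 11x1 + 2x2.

Feasible corners and P = 11x1 + 2x2:
  (58/7, 0) → P = 638/7
  (8, 0) → P = 88
  (8, 2) → P = 92

The optimum lies where 7x1 + x2 = 58 and x1 = 8.
Solving simultaneously gives x1 = 8, x2 = 2.

x1 = 8, x2 = 2, maximum P = 92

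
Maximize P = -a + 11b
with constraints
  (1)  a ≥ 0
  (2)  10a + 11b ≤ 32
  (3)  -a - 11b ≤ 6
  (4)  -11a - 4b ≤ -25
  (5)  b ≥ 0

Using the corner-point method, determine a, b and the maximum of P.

Vertices and P = -a + 11b:
  (49/27, 34/27) → P = 325/27
  (16/5, 0) → P = -16/5
  (25/11, 0) → P = -25/11

The binding constraints are 10a + 11b = 32 and -11a - 4b = -25.
Solving simultaneously gives a = 49/27, b = 34/27.

a = 49/27, b = 34/27, maximum P = 325/27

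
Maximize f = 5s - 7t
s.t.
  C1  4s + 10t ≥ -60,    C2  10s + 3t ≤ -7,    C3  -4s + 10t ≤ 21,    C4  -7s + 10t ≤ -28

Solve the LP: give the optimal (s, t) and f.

s = 5/4, t = -13/2, maximum f = 207/4

Feasible corners and f = 5s - 7t:
  (5/4, -13/2) → f = 207/4
  (-32/11, -266/55) → f = 1062/55
  (14/121, -329/121) → f = 2373/121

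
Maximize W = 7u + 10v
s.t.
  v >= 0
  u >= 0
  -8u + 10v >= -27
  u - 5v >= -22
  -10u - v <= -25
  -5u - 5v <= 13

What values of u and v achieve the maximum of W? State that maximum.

Vertices and W = 7u + 10v:
  (27/8, 0) → W = 189/8
  (5/2, 0) → W = 35/2
  (71/6, 203/30) → W = 301/2
  (103/51, 245/51) → W = 1057/17

At the optimal vertex, -8u + 10v = -27 and u - 5v = -22.
Solving simultaneously gives u = 71/6, v = 203/30.

u = 71/6, v = 203/30, maximum W = 301/2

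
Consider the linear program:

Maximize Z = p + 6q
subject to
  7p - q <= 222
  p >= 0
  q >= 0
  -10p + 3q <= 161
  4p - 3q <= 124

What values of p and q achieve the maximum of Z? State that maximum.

Extreme points and Z = p + 6q:
  (827/11, 3347/11) → Z = 20909/11
  (542/17, 20/17) → Z = 662/17
  (0, 0) → Z = 0
  (0, 161/3) → Z = 322
  (31, 0) → Z = 31

At the optimal vertex, 7p - q = 222 and -10p + 3q = 161.
Solving simultaneously gives p = 827/11, q = 3347/11.

p = 827/11, q = 3347/11, maximum Z = 20909/11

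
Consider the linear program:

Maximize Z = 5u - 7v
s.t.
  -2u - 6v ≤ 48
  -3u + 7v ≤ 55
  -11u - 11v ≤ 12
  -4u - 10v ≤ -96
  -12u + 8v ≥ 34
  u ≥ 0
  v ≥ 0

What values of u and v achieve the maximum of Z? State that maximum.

u = 107/38, v = 161/19, maximum Z = -1719/38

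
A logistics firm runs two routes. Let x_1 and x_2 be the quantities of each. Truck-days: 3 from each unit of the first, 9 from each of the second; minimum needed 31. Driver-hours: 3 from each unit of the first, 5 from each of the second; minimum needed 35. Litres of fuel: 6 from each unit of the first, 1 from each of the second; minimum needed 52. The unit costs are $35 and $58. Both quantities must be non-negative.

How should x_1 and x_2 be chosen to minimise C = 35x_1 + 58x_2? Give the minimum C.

x_1 = 25/3, x_2 = 2, minimum C = 1223/3

Extreme points and C = 35x_1 + 58x_2:
  (0, 52) → C = 3016
  (35/3, 0) → C = 1225/3
  (25/3, 2) → C = 1223/3
The feasible region is unbounded (it extends along (0, 1), (1, 0)), but C strictly increases along every unbounded feasible direction, so there is no improving ray and the minimum is attained at a vertex.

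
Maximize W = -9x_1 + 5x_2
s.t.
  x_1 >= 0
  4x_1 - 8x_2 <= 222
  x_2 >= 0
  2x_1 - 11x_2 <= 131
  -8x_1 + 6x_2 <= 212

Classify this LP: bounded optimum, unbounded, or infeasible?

Vertices and W = -9x_1 + 5x_2:
  (0, 0) → W = 0
  (0, 106/3) → W = 530/3
  (111/2, 0) → W = -999/2
The feasible region has finitely many vertices and no improving ray; the maximum is 530/3 at (0, 106/3).

bounded optimum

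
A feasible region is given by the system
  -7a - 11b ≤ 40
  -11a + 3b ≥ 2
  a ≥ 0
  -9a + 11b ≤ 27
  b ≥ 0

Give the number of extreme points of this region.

3

Of the 10 pairwise boundary intersections, those satisfying every inequality are:
  (0, 2/3)
  (59/94, 279/94)
  (0, 27/11)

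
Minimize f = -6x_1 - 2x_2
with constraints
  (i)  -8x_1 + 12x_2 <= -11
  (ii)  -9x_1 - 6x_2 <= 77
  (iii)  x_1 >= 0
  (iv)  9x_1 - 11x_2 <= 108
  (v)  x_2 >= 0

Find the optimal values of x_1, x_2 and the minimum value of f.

Corner points and f = -6x_1 - 2x_2:
  (235/4, 153/4) → f = -429
  (11/8, 0) → f = -33/4
  (12, 0) → f = -72

x_1 = 235/4, x_2 = 153/4, minimum f = -429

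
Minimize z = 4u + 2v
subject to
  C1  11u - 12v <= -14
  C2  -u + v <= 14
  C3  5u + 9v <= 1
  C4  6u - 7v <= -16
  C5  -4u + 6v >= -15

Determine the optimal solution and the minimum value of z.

u = -99/2, v = -71/2, minimum z = -269

Corner points and z = 4u + 2v:
  (-125/14, 71/14) → z = -179/7
  (-99/2, -71/2) → z = -269
  (-137/89, 86/89) → z = -376/89
  (-201/8, -77/4) → z = -139

The binding constraints are -u + v = 14 and -4u + 6v = -15.
Solving simultaneously gives u = -99/2, v = -71/2.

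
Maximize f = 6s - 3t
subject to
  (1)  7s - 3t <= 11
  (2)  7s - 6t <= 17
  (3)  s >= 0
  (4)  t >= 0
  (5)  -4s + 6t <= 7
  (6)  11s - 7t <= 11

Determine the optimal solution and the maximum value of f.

s = 11/4, t = 11/4, maximum f = 33/4

Vertices and f = 6s - 3t:
  (29/10, 31/10) → f = 81/10
  (11/4, 11/4) → f = 33/4
  (0, 0) → f = 0
  (0, 7/6) → f = -7/2
  (1, 0) → f = 6

At the optimal vertex, 7s - 3t = 11 and 11s - 7t = 11.
Solving simultaneously gives s = 11/4, t = 11/4.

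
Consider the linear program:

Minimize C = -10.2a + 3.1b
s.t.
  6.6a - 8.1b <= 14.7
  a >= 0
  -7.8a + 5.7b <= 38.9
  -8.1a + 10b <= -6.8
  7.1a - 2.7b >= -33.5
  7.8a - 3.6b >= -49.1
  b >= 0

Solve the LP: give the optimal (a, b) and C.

a = 3064/13, b = 2473/13, minimum C = -47173/26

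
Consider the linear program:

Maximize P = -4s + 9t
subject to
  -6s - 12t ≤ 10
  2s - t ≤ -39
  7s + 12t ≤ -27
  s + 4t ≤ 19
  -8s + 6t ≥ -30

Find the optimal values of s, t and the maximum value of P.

Feasible corners and P = -4s + 9t:
  (-17, 23/3) → P = 137
  (-67/3, 31/3) → P = 547/3
  (-21, 10) → P = 174

At the optimal vertex, -6s - 12t = 10 and s + 4t = 19.
Solving simultaneously gives s = -67/3, t = 31/3.

s = -67/3, t = 31/3, maximum P = 547/3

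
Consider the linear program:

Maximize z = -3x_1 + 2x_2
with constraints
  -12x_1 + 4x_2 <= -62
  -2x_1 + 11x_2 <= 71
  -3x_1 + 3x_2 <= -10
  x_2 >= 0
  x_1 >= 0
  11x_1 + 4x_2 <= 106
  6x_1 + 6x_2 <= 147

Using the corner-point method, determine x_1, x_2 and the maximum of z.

Feasible corners and z = -3x_1 + 2x_2:
  (73/12, 11/4) → z = -51/4
  (31/6, 0) → z = -31/2
  (358/45, 208/45) → z = -658/45
  (106/11, 0) → z = -318/11

At the optimal vertex, -12x_1 + 4x_2 = -62 and -3x_1 + 3x_2 = -10.
Solving simultaneously gives x_1 = 73/12, x_2 = 11/4.

x_1 = 73/12, x_2 = 11/4, maximum z = -51/4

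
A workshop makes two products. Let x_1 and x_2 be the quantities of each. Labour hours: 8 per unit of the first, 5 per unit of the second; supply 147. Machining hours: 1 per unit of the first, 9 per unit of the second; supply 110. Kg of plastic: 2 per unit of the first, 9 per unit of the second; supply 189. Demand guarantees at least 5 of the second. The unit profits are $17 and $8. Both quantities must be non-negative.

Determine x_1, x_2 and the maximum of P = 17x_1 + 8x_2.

x_1 = 61/4, x_2 = 5, maximum P = 1197/4

The optimum lies where 8x_1 + 5x_2 = 147 and x_2 = 5.
Solving simultaneously gives x_1 = 61/4, x_2 = 5.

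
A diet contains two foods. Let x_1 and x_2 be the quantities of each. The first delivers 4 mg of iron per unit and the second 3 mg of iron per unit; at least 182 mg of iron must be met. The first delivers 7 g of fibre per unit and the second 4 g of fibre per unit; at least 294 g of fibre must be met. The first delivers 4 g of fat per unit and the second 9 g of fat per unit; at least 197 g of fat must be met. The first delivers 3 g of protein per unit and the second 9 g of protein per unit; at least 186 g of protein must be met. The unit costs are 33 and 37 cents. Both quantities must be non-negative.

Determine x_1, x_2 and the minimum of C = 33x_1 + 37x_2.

Vertices and C = 33x_1 + 37x_2:
  (0, 147/2) → C = 5439/2
  (62, 0) → C = 2046
  (154/5, 98/5) → C = 8708/5
  (40, 22/3) → C = 4774/3
The feasible region is unbounded (it extends along (0, 1), (1, 0)), but C strictly increases along every unbounded feasible direction, so there is no improving ray and the minimum is attained at a vertex.

x_1 = 40, x_2 = 22/3, minimum C = 4774/3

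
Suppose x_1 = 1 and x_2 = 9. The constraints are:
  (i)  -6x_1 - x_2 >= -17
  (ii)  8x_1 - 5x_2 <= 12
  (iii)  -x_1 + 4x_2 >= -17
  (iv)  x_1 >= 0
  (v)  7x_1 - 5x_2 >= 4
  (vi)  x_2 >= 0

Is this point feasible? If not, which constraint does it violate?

Constraint (v): 7x_1 - 5x_2 = -38, which is not ≥ 4. All other constraints are satisfied.

not feasible — violates (v)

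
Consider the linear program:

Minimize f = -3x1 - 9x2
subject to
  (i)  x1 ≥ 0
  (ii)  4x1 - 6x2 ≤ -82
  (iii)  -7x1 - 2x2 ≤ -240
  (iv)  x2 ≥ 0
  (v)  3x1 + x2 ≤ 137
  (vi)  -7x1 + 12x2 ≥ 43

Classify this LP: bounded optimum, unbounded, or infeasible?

Extreme points and f = -3x1 - 9x2:
  (0, 120) → f = -1080
  (0, 137) → f = -1233
  (638/25, 767/25) → f = -8817/25
  (370/11, 397/11) → f = -4683/11
The feasible region has finitely many vertices and no improving ray; the minimum is -1233 at (0, 137).

bounded optimum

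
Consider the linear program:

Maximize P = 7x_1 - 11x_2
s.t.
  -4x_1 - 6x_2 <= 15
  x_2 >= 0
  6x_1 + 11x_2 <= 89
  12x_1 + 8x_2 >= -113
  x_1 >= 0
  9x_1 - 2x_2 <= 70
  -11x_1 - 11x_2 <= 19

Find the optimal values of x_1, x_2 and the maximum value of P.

x_1 = 70/9, x_2 = 0, maximum P = 490/9

The binding constraints are x_2 = 0 and 9x_1 - 2x_2 = 70.
Solving simultaneously gives x_1 = 70/9, x_2 = 0.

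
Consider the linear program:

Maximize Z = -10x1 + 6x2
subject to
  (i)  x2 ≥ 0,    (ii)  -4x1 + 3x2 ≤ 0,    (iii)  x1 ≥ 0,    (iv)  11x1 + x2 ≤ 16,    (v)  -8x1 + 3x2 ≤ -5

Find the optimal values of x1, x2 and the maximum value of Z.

x1 = 5/4, x2 = 5/3, maximum Z = -5/2

Corner points and Z = -10x1 + 6x2:
  (16/11, 0) → Z = -160/11
  (5/8, 0) → Z = -25/4
  (48/37, 64/37) → Z = -96/37
  (5/4, 5/3) → Z = -5/2

The optimum lies where -4x1 + 3x2 = 0 and -8x1 + 3x2 = -5.
Solving simultaneously gives x1 = 5/4, x2 = 5/3.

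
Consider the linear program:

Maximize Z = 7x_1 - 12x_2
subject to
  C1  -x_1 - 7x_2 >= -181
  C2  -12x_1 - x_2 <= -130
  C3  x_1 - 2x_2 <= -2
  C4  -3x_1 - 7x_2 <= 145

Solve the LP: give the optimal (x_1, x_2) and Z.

Feasible corners and Z = 7x_1 - 12x_2:
  (729/83, 2042/83) → Z = -19401/83
  (116/3, 61/3) → Z = 80/3
  (258/25, 154/25) → Z = -42/25

x_1 = 116/3, x_2 = 61/3, maximum Z = 80/3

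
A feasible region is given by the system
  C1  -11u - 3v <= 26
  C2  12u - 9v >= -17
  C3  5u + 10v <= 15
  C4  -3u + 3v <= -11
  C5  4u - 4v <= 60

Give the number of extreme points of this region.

The feasible vertices (each the meet of two boundaries and inside every other half-plane) are:
  (-15/14, -199/42)
  (19/14, -191/14)
  (31/9, -2/9)
  (11, -4)

4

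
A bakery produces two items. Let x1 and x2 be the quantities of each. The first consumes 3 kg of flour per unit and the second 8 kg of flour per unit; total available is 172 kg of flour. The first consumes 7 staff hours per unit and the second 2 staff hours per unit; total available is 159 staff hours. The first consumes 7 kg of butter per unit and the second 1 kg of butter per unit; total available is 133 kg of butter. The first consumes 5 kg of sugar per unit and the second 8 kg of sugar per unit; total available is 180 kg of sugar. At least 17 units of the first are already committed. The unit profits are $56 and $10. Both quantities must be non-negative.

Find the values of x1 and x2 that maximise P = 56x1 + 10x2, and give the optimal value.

x1 = 52/3, x2 = 35/3, maximum P = 3262/3

Vertices and P = 56x1 + 10x2:
  (19, 0) → P = 1064
  (17, 0) → P = 952
  (52/3, 35/3) → P = 3262/3
  (17, 95/8) → P = 4283/4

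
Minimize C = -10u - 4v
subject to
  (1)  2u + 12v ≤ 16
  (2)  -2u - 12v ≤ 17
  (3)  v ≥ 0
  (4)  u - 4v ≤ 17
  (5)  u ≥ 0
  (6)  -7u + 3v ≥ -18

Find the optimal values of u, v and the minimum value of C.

Feasible corners and C = -10u - 4v:
  (0, 4/3) → C = -16/3
  (44/15, 38/45) → C = -1472/45
  (0, 0) → C = 0
  (18/7, 0) → C = -180/7

At the optimal vertex, 2u + 12v = 16 and -7u + 3v = -18.
Solving simultaneously gives u = 44/15, v = 38/45.

u = 44/15, v = 38/45, minimum C = -1472/45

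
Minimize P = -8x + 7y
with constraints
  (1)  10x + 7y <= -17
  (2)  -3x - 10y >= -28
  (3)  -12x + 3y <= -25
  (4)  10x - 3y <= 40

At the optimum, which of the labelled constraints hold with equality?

Vertices and P = -8x + 7y:
  (62/57, -227/57) → P = -695/19
  (229/100, -57/10) → P = -2911/50
  (-15/2, -115/3) → P = -625/3

The minimum is at (-15/2, -115/3). Substituting into each constraint, equality holds for (3) and (4); the remaining constraints have slack.

(3) and (4)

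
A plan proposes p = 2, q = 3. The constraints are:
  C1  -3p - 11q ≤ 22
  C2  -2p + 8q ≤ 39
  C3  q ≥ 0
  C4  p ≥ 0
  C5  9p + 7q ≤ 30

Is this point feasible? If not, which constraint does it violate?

not feasible — violates C5

Constraint C5: 9p + 7q = 39, which is not ≤ 30. All other constraints are satisfied.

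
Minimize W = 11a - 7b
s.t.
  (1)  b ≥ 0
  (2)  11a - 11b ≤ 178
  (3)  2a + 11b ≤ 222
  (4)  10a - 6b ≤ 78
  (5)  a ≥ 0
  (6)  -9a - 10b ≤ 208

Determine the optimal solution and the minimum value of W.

a = 0, b = 222/11, minimum W = -1554/11

Feasible corners and W = 11a - 7b:
  (39/5, 0) → W = 429/5
  (0, 0) → W = 0
  (1095/61, 1032/61) → W = 4821/61
  (0, 222/11) → W = -1554/11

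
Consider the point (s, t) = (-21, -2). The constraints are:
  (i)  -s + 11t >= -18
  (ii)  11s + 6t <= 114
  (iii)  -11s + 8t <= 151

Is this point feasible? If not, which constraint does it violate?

not feasible — violates (iii)

Constraint (iii): -11s + 8t = 215, which is not ≤ 151. All other constraints are satisfied.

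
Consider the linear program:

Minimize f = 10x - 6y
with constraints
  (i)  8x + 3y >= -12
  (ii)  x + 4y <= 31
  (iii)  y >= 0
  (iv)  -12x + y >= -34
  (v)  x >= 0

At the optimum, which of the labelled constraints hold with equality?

(ii) and (v)

Corner points and f = 10x - 6y:
  (167/49, 338/49) → f = -358/49
  (0, 31/4) → f = -93/2
  (17/6, 0) → f = 85/3
  (0, 0) → f = 0

The minimum is at (0, 31/4). Substituting into each constraint, equality holds for (ii) and (v); the remaining constraints have slack.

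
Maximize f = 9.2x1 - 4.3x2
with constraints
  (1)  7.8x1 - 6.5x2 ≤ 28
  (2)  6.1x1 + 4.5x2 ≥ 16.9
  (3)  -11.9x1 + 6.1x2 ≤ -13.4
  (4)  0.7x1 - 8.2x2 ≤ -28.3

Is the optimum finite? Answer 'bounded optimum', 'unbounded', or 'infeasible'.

unbounded

From the feasible point (41355/5941, 24034/5941), moving in the direction (6.1, 11.9) keeps every constraint satisfied while f increases without bound.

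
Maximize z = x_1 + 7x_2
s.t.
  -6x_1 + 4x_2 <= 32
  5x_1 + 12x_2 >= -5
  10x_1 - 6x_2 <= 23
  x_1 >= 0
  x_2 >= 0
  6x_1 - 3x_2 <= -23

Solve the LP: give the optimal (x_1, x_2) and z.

Feasible corners and z = x_1 + 7x_2:
  (0, 8) → z = 56
  (2/3, 9) → z = 191/3
  (0, 23/3) → z = 161/3

x_1 = 2/3, x_2 = 9, maximum z = 191/3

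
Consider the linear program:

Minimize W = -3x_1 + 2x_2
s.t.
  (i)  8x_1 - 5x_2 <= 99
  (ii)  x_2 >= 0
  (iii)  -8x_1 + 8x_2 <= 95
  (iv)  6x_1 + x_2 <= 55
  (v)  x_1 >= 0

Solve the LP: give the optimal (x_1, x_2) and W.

x_1 = 55/6, x_2 = 0, minimum W = -55/2

Corner points and W = -3x_1 + 2x_2:
  (55/6, 0) → W = -55/2
  (0, 0) → W = 0
  (345/56, 505/28) → W = 985/56
  (0, 95/8) → W = 95/4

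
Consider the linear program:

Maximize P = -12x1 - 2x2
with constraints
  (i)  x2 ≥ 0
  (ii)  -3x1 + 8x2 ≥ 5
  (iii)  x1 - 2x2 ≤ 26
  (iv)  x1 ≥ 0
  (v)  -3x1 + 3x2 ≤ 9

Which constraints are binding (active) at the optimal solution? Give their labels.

(ii) and (iv)

Corner points and P = -12x1 - 2x2:
  (109, 83/2) → P = -1391
  (0, 5/8) → P = -5/4
  (0, 3) → P = -6
The feasible region is unbounded (it extends along (2, 1), (1, 1)), but P strictly decreases along every unbounded feasible direction, so there is no improving ray and the maximum is attained at a vertex.

The maximum is at (0, 5/8). Substituting into each constraint, equality holds for (ii) and (iv); the remaining constraints have slack.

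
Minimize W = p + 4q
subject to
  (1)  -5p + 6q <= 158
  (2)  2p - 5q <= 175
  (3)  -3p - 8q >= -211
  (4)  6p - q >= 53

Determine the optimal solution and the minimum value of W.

Feasible corners and W = p + 4q:
  (2455/31, -103/31) → W = 2043/31
  (45/14, -236/7) → W = -1843/14
  (635/51, 369/17) → W = 5063/51

p = 45/14, q = -236/7, minimum W = -1843/14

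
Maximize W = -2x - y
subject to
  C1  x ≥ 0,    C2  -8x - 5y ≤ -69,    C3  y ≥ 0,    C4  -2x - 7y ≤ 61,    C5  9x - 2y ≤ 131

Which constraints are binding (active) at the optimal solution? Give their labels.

Corner points and W = -2x - y:
  (0, 69/5) → W = -69/5
  (69/8, 0) → W = -69/4
  (131/9, 0) → W = -262/9
The feasible region is unbounded (it extends along (0, 1), (2, 9)), but W strictly decreases along every unbounded feasible direction, so there is no improving ray and the maximum is attained at a vertex.

The maximum is at (0, 69/5). Substituting into each constraint, equality holds for C1 and C2; the remaining constraints have slack.

C1 and C2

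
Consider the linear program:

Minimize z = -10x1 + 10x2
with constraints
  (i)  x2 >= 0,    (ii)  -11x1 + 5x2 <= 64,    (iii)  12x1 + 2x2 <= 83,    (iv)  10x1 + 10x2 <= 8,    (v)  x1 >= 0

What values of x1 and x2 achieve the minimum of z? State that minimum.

Feasible corners and z = -10x1 + 10x2:
  (4/5, 0) → z = -8
  (0, 0) → z = 0
  (0, 4/5) → z = 8

x1 = 4/5, x2 = 0, minimum z = -8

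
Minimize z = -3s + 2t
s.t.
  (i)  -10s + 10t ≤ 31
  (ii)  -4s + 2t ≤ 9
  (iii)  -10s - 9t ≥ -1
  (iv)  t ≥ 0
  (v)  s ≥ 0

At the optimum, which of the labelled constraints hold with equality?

Extreme points and z = -3s + 2t:
  (1/10, 0) → z = -3/10
  (0, 1/9) → z = 2/9
  (0, 0) → z = 0

The minimum is at (1/10, 0). Substituting into each constraint, equality holds for (iii) and (iv); the remaining constraints have slack.

(iii) and (iv)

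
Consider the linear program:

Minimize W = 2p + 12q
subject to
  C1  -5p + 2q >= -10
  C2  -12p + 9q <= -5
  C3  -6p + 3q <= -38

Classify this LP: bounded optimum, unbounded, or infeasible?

unbounded

From the feasible point (-46/3, -130/3), moving in the direction (-2, -5) keeps every constraint satisfied while W decreases without bound.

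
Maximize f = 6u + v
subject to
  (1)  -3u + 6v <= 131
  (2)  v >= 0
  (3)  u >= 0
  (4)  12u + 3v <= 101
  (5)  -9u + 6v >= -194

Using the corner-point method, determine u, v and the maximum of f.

The binding constraints are v = 0 and 12u + 3v = 101.
Solving simultaneously gives u = 101/12, v = 0.

u = 101/12, v = 0, maximum f = 101/2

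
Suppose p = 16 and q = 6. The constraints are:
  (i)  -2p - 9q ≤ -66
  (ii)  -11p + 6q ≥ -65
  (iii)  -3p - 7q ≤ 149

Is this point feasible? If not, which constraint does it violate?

not feasible — violates (ii)

Constraint (ii): -11p + 6q = -140, which is not ≥ -65. All other constraints are satisfied.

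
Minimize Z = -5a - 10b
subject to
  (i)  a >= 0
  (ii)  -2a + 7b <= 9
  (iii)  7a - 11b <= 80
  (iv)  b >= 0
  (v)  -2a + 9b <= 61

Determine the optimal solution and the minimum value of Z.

a = 659/27, b = 223/27, minimum Z = -5525/27

Corner points and Z = -5a - 10b:
  (0, 9/7) → Z = -90/7
  (0, 0) → Z = 0
  (659/27, 223/27) → Z = -5525/27
  (80/7, 0) → Z = -400/7

The optimum lies where -2a + 7b = 9 and 7a - 11b = 80.
Solving simultaneously gives a = 659/27, b = 223/27.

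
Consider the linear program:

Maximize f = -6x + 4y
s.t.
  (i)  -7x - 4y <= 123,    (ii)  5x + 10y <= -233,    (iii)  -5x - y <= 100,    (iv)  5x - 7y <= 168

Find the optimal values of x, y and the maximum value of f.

Vertices and f = -6x + 4y:
  (-149/25, -508/25) → f = -1138/25
  (-63/23, -597/23) → f = -2010/23
  (49/85, -401/17) → f = -8314/85

x = -149/25, y = -508/25, maximum f = -1138/25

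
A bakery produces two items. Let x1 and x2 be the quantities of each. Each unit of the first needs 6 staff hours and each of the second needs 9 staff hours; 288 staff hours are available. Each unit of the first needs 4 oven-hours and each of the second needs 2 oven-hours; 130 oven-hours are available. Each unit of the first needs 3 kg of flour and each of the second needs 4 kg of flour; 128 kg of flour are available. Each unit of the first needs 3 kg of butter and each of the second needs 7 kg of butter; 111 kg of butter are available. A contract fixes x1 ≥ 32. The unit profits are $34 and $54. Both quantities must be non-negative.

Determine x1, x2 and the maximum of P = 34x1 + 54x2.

x1 = 32, x2 = 1, maximum P = 1142

Extreme points and P = 34x1 + 54x2:
  (65/2, 0) → P = 1105
  (32, 0) → P = 1088
  (32, 1) → P = 1142

At the optimal vertex, 4x1 + 2x2 = 130 and x1 = 32.
Solving simultaneously gives x1 = 32, x2 = 1.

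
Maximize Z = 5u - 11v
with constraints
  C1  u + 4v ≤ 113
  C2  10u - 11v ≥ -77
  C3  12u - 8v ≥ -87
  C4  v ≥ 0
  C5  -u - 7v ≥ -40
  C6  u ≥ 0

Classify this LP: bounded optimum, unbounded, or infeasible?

bounded optimum

Vertices and Z = 5u - 11v:
  (40, 0) → Z = 200
  (0, 0) → Z = 0
  (0, 40/7) → Z = -440/7
The feasible region has finitely many vertices and no improving ray; the maximum is 200 at (40, 0).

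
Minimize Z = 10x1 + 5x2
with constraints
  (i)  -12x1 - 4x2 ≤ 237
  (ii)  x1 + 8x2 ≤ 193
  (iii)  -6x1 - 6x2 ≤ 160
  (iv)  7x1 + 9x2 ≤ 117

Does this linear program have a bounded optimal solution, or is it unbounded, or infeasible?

Feasible corners and Z = 10x1 + 5x2:
  (-29, 111/4) → Z = -605/4
  (-391/24, -83/8) → Z = -5155/24
  (-801/47, 1234/47) → Z = -1840/47
The feasible region has finitely many vertices and no improving ray; the minimum is -5155/24 at (-391/24, -83/8).

bounded optimum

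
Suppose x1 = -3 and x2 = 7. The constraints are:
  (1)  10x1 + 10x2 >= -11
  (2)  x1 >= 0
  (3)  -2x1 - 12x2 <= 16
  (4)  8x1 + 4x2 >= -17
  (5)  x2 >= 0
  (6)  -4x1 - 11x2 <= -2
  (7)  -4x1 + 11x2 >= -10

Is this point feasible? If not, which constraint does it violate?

not feasible — violates (2)

Constraint (2): x1 = -3, which is not ≥ 0. All other constraints are satisfied.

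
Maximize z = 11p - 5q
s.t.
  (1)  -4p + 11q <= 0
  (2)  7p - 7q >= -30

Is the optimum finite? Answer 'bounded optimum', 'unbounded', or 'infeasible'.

unbounded

From the feasible point (-330/49, -120/49), moving in the direction (11, 4) keeps every constraint satisfied while z increases without bound.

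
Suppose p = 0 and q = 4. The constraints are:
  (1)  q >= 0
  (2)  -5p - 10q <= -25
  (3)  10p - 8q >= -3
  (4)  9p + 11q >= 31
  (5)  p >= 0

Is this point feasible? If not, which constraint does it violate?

Constraint (3): 10p - 8q = -32, which is not ≥ -3. All other constraints are satisfied.

not feasible — violates (3)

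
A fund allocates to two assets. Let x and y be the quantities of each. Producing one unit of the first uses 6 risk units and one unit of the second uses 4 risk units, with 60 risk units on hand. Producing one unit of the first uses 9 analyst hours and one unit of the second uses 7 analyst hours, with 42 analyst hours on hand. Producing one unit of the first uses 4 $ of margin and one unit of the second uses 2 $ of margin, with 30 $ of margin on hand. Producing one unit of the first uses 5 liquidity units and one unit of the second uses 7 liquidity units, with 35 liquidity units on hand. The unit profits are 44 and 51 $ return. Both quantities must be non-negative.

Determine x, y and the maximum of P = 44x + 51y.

x = 7/4, y = 15/4, maximum P = 1073/4

Extreme points and P = 44x + 51y:
  (0, 0) → P = 0
  (0, 5) → P = 255
  (14/3, 0) → P = 616/3
  (7/4, 15/4) → P = 1073/4

The optimum lies where 9x + 7y = 42 and 5x + 7y = 35.
Solving simultaneously gives x = 7/4, y = 15/4.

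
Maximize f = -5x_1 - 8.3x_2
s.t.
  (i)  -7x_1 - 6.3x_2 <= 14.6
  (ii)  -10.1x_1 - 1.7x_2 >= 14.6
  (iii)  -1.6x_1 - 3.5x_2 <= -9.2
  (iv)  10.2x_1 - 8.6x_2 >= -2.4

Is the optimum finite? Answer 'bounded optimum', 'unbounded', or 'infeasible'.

The boundaries -7x_1 - 6.3x_2 = 14.6 and -1.6x_1 - 3.5x_2 = -9.2 meet at (-779/103, 4388/721), but that point violates 10.2x_1 - 8.6x_2 ≥ -2.4. Every candidate vertex is excluded by some other constraint, so the feasible region is empty.

infeasible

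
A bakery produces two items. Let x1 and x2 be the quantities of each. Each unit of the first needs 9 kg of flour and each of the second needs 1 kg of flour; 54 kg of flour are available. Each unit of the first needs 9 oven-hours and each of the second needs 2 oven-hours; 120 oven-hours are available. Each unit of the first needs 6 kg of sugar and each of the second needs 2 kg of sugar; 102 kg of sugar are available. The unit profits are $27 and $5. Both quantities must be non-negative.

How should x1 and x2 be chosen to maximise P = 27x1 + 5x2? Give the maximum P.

x1 = 1/2, x2 = 99/2, maximum P = 261

Corner points and P = 27x1 + 5x2:
  (0, 0) → P = 0
  (0, 51) → P = 255
  (6, 0) → P = 162
  (1/2, 99/2) → P = 261

The optimum lies where 9x1 + x2 = 54 and 6x1 + 2x2 = 102.
Solving simultaneously gives x1 = 1/2, x2 = 99/2.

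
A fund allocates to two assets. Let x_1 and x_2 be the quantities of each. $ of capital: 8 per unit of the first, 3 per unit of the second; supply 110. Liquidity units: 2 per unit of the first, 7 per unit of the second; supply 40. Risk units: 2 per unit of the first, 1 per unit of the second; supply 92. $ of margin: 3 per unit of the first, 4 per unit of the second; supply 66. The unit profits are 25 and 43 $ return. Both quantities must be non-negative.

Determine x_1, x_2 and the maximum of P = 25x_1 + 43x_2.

Corner points and P = 25x_1 + 43x_2:
  (0, 0) → P = 0
  (0, 40/7) → P = 1720/7
  (55/4, 0) → P = 1375/4
  (13, 2) → P = 411

The binding constraints are 8x_1 + 3x_2 = 110 and 2x_1 + 7x_2 = 40.
Solving simultaneously gives x_1 = 13, x_2 = 2.

x_1 = 13, x_2 = 2, maximum P = 411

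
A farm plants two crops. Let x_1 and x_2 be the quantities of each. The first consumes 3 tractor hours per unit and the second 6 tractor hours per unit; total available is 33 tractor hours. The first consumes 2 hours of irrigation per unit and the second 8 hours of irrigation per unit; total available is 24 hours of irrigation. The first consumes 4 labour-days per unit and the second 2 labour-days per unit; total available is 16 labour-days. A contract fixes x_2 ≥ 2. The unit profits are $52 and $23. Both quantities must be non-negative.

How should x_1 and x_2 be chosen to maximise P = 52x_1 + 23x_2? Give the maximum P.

x_1 = 3, x_2 = 2, maximum P = 202

Extreme points and P = 52x_1 + 23x_2:
  (0, 3) → P = 69
  (0, 2) → P = 46
  (20/7, 16/7) → P = 1408/7
  (3, 2) → P = 202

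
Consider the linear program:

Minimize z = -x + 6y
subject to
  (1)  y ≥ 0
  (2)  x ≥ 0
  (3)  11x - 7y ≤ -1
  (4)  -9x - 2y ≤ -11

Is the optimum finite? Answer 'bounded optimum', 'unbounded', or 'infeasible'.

Corner points and z = -x + 6y:
  (0, 11/2) → z = 33
  (15/17, 26/17) → z = 141/17
The feasible region has finitely many vertices and no improving ray; the minimum is 141/17 at (15/17, 26/17).

bounded optimum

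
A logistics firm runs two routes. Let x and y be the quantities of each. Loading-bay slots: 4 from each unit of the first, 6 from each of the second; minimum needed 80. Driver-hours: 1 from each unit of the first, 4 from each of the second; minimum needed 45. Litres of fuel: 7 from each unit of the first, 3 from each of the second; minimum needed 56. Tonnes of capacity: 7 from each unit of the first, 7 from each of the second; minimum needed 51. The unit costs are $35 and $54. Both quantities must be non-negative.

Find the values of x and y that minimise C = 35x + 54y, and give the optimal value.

x = 5, y = 10, minimum C = 715

Extreme points and C = 35x + 54y:
  (0, 56/3) → C = 1008
  (45, 0) → C = 1575
  (5, 10) → C = 715
  (16/5, 56/5) → C = 3584/5
The feasible region is unbounded (it extends along (0, 1), (1, 0)), but C strictly increases along every unbounded feasible direction, so there is no improving ray and the minimum is attained at a vertex.

The optimum lies where 4x + 6y = 80 and x + 4y = 45.
Solving simultaneously gives x = 5, y = 10.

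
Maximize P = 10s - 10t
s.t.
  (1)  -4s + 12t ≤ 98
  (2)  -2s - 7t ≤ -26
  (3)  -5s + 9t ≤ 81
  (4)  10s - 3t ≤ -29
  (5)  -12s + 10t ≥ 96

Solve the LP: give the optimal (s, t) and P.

Corner points and P = 10s - 10t:
  (-15/4, 83/12) → P = -320/3
  (-43/26, 99/13) → P = -1205/13
  (-333/53, 292/53) → P = -6250/53
  (-103/26, 63/13) → P = -1145/13

The binding constraints are -2s - 7t = -26 and -12s + 10t = 96.
Solving simultaneously gives s = -103/26, t = 63/13.

s = -103/26, t = 63/13, maximum P = -1145/13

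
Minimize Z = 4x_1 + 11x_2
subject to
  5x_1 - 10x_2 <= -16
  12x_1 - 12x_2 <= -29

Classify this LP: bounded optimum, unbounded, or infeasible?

From the feasible point (-49/30, 47/60), moving in the direction (-10, -5) keeps every constraint satisfied while Z decreases without bound.

unbounded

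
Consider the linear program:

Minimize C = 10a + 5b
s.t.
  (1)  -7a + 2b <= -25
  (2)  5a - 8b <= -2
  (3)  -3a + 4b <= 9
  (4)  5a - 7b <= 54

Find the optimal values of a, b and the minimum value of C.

Feasible corners and C = 10a + 5b:
  (102/23, 139/46) → C = 2735/46
  (59/11, 69/11) → C = 85
  (446/5, 56) → C = 1172
The feasible region is unbounded (it extends along (4, 3), (7, 5)), but C strictly increases along every unbounded feasible direction, so there is no improving ray and the minimum is attained at a vertex.

The optimum lies where -7a + 2b = -25 and 5a - 8b = -2.
Solving simultaneously gives a = 102/23, b = 139/46.

a = 102/23, b = 139/46, minimum C = 2735/46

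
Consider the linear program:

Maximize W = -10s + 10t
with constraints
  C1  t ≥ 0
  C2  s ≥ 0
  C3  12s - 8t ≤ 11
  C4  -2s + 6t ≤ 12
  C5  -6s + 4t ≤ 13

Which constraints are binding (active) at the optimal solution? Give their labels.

C2 and C4

Corner points and W = -10s + 10t:
  (0, 0) → W = 0
  (11/12, 0) → W = -55/6
  (0, 2) → W = 20
  (81/28, 83/28) → W = 5/7

The maximum is at (0, 2). Substituting into each constraint, equality holds for C2 and C4; the remaining constraints have slack.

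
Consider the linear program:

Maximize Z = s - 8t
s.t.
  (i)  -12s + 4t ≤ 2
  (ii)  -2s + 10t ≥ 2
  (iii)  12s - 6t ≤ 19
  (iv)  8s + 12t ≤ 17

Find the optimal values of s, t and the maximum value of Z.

s = -3/28, t = 5/28, maximum Z = -43/28

Corner points and Z = s - 8t:
  (-3/28, 5/28) → Z = -43/28
  (1/4, 5/4) → Z = -39/4
  (73/52, 25/52) → Z = -127/52

At the optimal vertex, -12s + 4t = 2 and -2s + 10t = 2.
Solving simultaneously gives s = -3/28, t = 5/28.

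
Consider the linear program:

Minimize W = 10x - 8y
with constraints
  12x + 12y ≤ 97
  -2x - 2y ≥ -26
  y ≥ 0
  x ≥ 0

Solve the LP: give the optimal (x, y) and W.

x = 0, y = 97/12, minimum W = -194/3

Vertices and W = 10x - 8y:
  (97/12, 0) → W = 485/6
  (0, 97/12) → W = -194/3
  (0, 0) → W = 0

At the optimal vertex, 12x + 12y = 97 and x = 0.
Solving simultaneously gives x = 0, y = 97/12.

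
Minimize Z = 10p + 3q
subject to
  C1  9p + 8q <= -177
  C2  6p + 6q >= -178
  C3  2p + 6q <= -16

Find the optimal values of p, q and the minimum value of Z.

Vertices and Z = 10p + 3q:
  (181/3, -90) → Z = 1000/3
  (-467/19, 105/19) → Z = -4355/19
  (-81/2, 65/6) → Z = -745/2

p = -81/2, q = 65/6, minimum Z = -745/2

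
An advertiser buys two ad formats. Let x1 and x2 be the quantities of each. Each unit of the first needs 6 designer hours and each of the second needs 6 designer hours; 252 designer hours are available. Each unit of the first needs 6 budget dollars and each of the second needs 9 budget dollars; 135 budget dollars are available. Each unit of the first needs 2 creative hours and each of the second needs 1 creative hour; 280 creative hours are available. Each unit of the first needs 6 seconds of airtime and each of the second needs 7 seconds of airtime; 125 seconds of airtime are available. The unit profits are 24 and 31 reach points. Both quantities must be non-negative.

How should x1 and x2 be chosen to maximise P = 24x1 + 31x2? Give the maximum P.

x1 = 15, x2 = 5, maximum P = 515

Vertices and P = 24x1 + 31x2:
  (0, 0) → P = 0
  (0, 15) → P = 465
  (125/6, 0) → P = 500
  (15, 5) → P = 515

At the optimal vertex, 6x1 + 9x2 = 135 and 6x1 + 7x2 = 125.
Solving simultaneously gives x1 = 15, x2 = 5.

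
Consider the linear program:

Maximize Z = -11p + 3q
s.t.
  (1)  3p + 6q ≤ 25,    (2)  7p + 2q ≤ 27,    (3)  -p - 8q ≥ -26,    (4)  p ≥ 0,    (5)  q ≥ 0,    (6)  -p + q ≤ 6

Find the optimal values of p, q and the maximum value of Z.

p = 0, q = 13/4, maximum Z = 39/4

Extreme points and Z = -11p + 3q:
  (28/9, 47/18) → Z = -475/18
  (22/9, 53/18) → Z = -325/18
  (27/7, 0) → Z = -297/7
  (0, 13/4) → Z = 39/4
  (0, 0) → Z = 0

At the optimal vertex, -p - 8q = -26 and p = 0.
Solving simultaneously gives p = 0, q = 13/4.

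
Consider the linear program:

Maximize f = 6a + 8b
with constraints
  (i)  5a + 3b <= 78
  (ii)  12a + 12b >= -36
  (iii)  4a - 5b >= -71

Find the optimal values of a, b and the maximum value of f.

Corner points and f = 6a + 8b:
  (87/2, -93/2) → f = -111
  (177/37, 667/37) → f = 6398/37
  (-86/9, 59/9) → f = -44/9

At the optimal vertex, 5a + 3b = 78 and 4a - 5b = -71.
Solving simultaneously gives a = 177/37, b = 667/37.

a = 177/37, b = 667/37, maximum f = 6398/37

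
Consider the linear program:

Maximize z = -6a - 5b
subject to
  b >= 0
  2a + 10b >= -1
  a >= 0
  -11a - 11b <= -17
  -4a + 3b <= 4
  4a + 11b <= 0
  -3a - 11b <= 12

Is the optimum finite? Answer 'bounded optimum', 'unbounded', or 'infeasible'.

infeasible

The boundaries b = 0 and a = 0 meet at (0, 0), but that point violates -11a - 11b ≤ -17. Every candidate vertex is excluded by some other constraint, so the feasible region is empty.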